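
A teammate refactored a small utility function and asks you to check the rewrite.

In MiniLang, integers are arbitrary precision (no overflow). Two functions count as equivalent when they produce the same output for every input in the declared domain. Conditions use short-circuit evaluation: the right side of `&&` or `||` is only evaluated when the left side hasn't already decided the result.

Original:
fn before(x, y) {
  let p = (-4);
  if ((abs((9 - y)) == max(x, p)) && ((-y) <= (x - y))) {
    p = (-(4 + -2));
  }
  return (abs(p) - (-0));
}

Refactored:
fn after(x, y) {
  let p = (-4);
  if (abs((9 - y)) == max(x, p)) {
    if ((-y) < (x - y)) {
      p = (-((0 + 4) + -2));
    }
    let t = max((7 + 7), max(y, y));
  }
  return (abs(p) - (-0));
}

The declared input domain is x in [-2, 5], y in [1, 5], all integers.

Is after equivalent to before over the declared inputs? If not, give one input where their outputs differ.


Equivalent. Although `((-y) <= (x - y))` became `((-y) < (x - y))`, no input in the stated domain can expose it.
Sweeping the whole domain (40 inputs) finds no disagreement.
One worked example (x=-2, y=4) — before: p := -4 | ((abs((9 - y)) == max(x, p)) && ((-y) <= (x - y))): false | result 4; after: p := -4 | (abs((9 - y)) == max(x, p)): false | result 4; agreement on 4.
verdict: equivalent


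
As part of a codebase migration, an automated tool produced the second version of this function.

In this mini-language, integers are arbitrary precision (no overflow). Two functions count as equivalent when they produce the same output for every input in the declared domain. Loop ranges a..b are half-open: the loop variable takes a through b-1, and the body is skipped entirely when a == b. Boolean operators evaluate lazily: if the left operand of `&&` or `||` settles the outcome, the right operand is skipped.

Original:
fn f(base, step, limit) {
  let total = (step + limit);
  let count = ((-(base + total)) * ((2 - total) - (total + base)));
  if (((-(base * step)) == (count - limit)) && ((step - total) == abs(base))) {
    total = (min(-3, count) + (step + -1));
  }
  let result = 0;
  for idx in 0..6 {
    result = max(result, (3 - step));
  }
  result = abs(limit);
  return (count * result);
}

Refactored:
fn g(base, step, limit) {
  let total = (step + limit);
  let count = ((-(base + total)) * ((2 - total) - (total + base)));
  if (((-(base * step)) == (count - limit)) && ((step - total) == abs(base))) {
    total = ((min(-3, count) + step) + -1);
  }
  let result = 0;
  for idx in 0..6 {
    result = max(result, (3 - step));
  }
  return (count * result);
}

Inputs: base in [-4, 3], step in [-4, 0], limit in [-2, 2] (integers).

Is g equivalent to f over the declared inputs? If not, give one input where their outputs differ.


Evaluate both at base=-4, step=-4, limit=-2.
f: total := -6 | count := 180 | (((-(base * step)) == (count - limit)) && ((step - total) == abs(base))): false | result := 0 | iter idx=0: | result := 7 | iter idx=1: | result := 7 | iter idx=2: | result := 7 | iter idx=3: | result := 7 | iter idx=4: | result := 7 | iter idx=5: | result := 7 | result := 2 | result 360
g: total := -6 | count := 180 | (((-(base * step)) == (count - limit)) && ((step - total) == abs(base))): false | result := 0 | iter idx=0: | result := 7 | iter idx=1: | result := 7 | iter idx=2: | result := 7 | iter idx=3: | result := 7 | iter idx=4: | result := 7 | iter idx=5: | result := 7 | result 1260
360 against 1260: the behavior changed.
verdict: not equivalent; witness: base=-4, step=-4, limit=-2


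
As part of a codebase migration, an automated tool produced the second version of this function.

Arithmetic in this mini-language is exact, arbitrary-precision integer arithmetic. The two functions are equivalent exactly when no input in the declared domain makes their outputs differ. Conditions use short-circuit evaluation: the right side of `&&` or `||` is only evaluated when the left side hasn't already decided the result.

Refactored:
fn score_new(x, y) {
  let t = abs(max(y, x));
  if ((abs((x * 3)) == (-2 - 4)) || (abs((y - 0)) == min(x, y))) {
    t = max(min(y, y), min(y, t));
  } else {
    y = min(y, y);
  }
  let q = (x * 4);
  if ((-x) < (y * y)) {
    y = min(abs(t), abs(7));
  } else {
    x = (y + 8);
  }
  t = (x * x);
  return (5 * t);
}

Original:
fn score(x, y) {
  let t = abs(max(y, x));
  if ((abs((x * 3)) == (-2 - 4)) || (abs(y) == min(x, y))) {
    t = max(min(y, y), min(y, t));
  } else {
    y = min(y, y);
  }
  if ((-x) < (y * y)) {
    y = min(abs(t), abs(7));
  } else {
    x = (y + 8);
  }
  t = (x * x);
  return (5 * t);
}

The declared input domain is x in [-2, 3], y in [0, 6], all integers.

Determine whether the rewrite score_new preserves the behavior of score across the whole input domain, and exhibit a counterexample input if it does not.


Side by side, the visible changes include: statement counts differ; and arithmetic usage differs; and local variable names differ; and constant usage differs.
One worked example (x=-1, y=3) — score: t=3, then ((abs((x * 3)) == (-2 - 4)) || (abs(y) == min(x, y))) is false, then y=3, then ((-x) < (y * y)) is true, then y=3, then t=1, then returns 5; score_new: t=3, then ((abs((x * 3)) == (-2 - 4)) || (abs((y - 0)) == min(x, y))) is false, then y=3, then q=-4, then ((-x) < (y * y)) is true, then y=3, then t=1, then returns 5; agreement on 5.
Sweeping the whole domain (42 inputs) finds no disagreement.
verdict: equivalent


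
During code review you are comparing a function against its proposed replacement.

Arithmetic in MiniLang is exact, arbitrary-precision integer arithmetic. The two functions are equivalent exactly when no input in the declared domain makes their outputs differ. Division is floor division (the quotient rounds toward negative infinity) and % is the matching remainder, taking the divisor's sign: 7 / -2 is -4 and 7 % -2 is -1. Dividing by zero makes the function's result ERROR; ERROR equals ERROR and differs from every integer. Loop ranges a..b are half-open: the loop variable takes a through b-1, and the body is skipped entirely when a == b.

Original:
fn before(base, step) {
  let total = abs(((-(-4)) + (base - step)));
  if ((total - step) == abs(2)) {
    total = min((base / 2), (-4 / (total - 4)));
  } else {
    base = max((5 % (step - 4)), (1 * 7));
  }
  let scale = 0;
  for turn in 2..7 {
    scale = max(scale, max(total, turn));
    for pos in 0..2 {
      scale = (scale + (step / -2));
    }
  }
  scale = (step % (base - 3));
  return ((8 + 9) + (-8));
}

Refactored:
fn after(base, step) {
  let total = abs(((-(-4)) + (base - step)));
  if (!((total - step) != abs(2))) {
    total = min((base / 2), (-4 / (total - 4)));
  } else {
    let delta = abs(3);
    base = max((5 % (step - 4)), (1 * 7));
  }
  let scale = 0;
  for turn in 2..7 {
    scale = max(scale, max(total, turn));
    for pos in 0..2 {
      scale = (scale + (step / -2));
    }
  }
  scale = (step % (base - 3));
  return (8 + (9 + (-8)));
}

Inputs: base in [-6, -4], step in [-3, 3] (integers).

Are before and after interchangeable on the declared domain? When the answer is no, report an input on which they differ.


The two are interchangeable: local variable names differ, and comparison usage differs, and boolean connective usage differs, and min/max/abs usage differs, and statement counts differ, and constant usage differs, and every declared input agrees.
As a probe, take base=-4, step=-3: before runs total=3, then ((total - step) == abs(2)) is false, then base=7, then scale=0, then (turn=2), then scale=3, then (pos=0), then scale=4, then (pos=1), then scale=5, then (turn=3), then scale=5, then (pos=0), then scale=6, then (pos=1), then scale=7, then (turn=4), then scale=7, then (pos=0), then scale=8, then (pos=1), then scale=9, then (turn=5), then scale=9, then (pos=0), then scale=10, then (pos=1), then scale=11, then (turn=6), then scale=11, then (pos=0), then scale=12, then (pos=1), then scale=13, then scale=1, then returns 9; after runs total=3, then (!((total - step) != abs(2))) is false, then delta=3, then base=7, then scale=0, then (turn=2), then scale=3, then (pos=0), then scale=4, then (pos=1), then scale=5, then (turn=3), then scale=5, then (pos=0), then scale=6, then (pos=1), then scale=7, then (turn=4), then scale=7, then (pos=0), then scale=8, then (pos=1), then scale=9, then (turn=5), then scale=9, then (pos=0), then scale=10, then (pos=1), then scale=11, then (turn=6), then scale=11, then (pos=0), then scale=12, then (pos=1), then scale=13, then scale=1, then returns 9; both end at 9.
Sweeping the whole domain (21 inputs) finds no disagreement.
verdict: equivalent


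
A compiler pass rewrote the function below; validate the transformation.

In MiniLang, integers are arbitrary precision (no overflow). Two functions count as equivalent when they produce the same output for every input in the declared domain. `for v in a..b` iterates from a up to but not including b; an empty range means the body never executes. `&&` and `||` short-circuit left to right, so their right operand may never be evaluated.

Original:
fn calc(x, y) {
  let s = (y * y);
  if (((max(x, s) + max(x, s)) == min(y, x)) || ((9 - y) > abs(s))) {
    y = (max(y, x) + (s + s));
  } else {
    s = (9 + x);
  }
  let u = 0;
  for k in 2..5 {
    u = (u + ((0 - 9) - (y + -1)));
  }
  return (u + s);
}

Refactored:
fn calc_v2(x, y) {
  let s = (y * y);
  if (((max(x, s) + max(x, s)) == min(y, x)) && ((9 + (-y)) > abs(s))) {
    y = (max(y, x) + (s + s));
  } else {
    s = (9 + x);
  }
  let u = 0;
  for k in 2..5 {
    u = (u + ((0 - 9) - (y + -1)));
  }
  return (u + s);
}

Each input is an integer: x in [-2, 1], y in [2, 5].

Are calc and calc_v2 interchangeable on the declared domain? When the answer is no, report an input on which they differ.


Run the pair on x=-2, y=2.
calc: s := 4 | (((max(x, s) + max(x, s)) == min(y, x)) || ((9 - y) > abs(s))): true | y := 10 | u := 0 | iter k=2: | u := -18 | iter k=3: | u := -36 | iter k=4: | u := -54 | result -50
calc_v2: s := 4 | (((max(x, s) + max(x, s)) == min(y, x)) && ((9 + (-y)) > abs(s))): false | s := 7 | u := 0 | iter k=2: | u := -10 | iter k=3: | u := -20 | iter k=4: | u := -30 | result -23
-50 vs -23 — the two versions disagree here.
verdict: not equivalent; witness: x=-2, y=2


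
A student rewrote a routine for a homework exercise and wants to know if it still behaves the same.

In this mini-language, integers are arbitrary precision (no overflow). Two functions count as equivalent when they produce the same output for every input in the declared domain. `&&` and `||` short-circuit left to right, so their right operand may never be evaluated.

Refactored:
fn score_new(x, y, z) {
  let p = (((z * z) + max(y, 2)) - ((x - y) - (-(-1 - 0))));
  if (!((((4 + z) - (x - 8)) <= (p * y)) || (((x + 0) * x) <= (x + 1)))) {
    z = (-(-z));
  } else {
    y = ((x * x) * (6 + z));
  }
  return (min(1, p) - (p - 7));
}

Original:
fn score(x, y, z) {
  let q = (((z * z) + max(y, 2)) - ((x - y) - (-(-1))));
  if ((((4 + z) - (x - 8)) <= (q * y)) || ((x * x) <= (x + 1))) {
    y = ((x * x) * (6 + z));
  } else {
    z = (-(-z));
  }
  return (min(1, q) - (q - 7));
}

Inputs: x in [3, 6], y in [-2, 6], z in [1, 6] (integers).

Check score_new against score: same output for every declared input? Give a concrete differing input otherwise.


The two are interchangeable: boolean connective usage differs; arithmetic usage differs; constant usage differs; local variable names differ, and every declared input agrees.
Tracing x=4, y=3, z=2: score: q = 7; ((((4 + z) - (x - 8)) <= (q * y)) || ((x * x) <= (x + 1))) -> true; y = 128; return 1 | score_new: p = 7; (!((((4 + z) - (x - 8)) <= (p * y)) || (((x + 0) * x) <= (x + 1)))) -> false; y = 128; return 1 — matching result 1.
Across all 216 domain points the two functions coincide.
verdict: equivalent


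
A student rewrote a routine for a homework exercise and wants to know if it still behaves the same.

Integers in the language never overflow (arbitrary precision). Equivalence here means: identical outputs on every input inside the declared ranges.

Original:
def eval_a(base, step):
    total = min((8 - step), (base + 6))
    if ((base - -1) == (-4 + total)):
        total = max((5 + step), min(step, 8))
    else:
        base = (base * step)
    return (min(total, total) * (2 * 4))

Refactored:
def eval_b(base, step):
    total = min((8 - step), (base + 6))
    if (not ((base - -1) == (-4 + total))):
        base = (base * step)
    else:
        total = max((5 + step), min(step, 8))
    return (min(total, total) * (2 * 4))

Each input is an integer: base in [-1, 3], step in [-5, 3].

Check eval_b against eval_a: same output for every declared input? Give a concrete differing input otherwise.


The two versions differ — the changes include boolean connective usage differs.
As a probe, take base=3, step=2: eval_a runs total=6, then ((base - -1) == (-4 + total)) is false, then base=6, then returns 48; eval_b runs total=6, then (not ((base - -1) == (-4 + total))) is true, then base=6, then returns 48; both end at 48.
Across all 45 domain points the two functions coincide.
verdict: equivalent


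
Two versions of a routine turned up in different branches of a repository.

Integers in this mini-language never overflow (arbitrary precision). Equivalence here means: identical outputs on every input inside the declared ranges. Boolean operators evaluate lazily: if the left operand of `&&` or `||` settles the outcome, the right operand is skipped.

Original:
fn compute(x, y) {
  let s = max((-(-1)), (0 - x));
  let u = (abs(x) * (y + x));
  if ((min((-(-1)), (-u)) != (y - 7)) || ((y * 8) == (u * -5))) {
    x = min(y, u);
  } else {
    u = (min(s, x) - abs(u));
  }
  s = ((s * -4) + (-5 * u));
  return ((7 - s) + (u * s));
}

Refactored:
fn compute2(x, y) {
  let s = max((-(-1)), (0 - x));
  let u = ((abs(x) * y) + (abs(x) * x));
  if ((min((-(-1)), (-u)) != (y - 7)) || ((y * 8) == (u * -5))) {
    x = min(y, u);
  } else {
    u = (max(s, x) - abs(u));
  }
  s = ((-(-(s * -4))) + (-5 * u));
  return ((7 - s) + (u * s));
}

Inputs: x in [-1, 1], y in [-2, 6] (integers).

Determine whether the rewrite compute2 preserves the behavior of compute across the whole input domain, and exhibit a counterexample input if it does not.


Evaluate both at x=-1, y=4.
compute: s = 1; u = 3; ((min((-(-1)), (-u)) != (y - 7)) || ((y * 8) == (u * -5))) -> false; u = -4; s = 16; return -73
compute2: s = 1; u = 3; ((min((-(-1)), (-u)) != (y - 7)) || ((y * 8) == (u * -5))) -> false; u = -2; s = 6; return -11
-73 against -11: the behavior changed.
verdict: not equivalent; witness: x=-1, y=4


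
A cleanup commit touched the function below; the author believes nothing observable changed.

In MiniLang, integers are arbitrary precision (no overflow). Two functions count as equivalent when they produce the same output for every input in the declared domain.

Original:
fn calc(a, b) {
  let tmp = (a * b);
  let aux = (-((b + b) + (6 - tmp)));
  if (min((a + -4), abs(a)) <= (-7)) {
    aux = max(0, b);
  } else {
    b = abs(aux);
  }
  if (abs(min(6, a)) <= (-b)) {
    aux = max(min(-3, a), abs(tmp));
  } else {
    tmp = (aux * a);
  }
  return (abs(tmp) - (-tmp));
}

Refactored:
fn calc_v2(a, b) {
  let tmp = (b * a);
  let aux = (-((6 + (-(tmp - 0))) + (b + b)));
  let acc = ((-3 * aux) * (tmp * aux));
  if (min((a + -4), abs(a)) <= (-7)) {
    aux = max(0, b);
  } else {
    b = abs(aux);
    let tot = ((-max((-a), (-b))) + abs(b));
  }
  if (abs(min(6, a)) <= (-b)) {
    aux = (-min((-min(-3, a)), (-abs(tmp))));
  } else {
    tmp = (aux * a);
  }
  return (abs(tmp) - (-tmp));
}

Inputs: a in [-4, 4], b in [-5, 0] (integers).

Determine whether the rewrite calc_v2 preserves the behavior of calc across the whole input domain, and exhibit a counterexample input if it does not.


This is a faithful refactor — arithmetic usage differs, statement counts differ, constant usage differs, local variable names differ, min/max/abs usage differs, but the computed results match everywhere.
As a probe, take a=3, b=-2: calc runs tmp = -6; aux = -8; (min((a + -4), abs(a)) <= (-7)) -> false; b = 8; (abs(min(6, a)) <= (-b)) -> false; tmp = -24; return 0; calc_v2 runs tmp = -6; aux = -8; acc = 1152; (min((a + -4), abs(a)) <= (-7)) -> false; b = 8; tot = 11; (abs(min(6, a)) <= (-b)) -> false; tmp = -24; return 0; both end at 0.
Checked all 54 inputs in the declared domain: the outputs agree on every one.
verdict: equivalent


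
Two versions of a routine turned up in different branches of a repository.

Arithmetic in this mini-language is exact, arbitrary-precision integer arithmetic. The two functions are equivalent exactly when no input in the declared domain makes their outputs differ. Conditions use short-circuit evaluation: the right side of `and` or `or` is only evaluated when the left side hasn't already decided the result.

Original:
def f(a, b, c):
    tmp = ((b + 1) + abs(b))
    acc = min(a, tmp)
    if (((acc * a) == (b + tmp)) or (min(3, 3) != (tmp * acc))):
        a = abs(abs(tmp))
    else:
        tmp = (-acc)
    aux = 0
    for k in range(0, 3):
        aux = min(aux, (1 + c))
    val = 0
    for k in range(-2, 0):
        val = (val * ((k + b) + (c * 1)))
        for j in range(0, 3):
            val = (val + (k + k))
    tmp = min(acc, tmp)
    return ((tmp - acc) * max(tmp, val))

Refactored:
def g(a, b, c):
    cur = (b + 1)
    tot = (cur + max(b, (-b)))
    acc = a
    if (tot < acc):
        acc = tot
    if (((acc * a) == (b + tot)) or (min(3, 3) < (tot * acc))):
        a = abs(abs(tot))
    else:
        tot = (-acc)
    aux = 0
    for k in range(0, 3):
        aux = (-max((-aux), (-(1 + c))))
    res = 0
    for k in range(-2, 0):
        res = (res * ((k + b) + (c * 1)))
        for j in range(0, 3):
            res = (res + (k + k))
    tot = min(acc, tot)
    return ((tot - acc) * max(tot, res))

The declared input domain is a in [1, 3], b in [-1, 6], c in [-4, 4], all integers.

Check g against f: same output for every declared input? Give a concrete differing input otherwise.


Not equivalent: a=1, b=-1, c=-4 separates them (0 vs -132).
f: tmp = 1; acc = 1; (((acc * a) == (b + tmp)) or (min(3, 3) != (tmp * acc))) -> true; a = 1; aux = 0; [k=0]; aux = -3; [k=1]; aux = -3; [k=2]; aux = -3; val = 0; [k=-2]; val = 0; [j=0]; val = -4; [j=1]; val = -8; [j=2]; val = -12; [k=-1]; val = 72; [j=0]; val = 70; [j=1]; val = 68; [j=2]; val = 66; tmp = 1; return 0
g: cur = 0; tot = 1; acc = 1; (tot < acc) -> false; (((acc * a) == (b + tot)) or (min(3, 3) < (tot * acc))) -> false; tot = -1; aux = 0; [k=0]; aux = -3; [k=1]; aux = -3; [k=2]; aux = -3; res = 0; [k=-2]; res = 0; [j=0]; res = -4; [j=1]; res = -8; [j=2]; res = -12; [k=-1]; res = 72; [j=0]; res = 70; [j=1]; res = 68; [j=2]; res = 66; tot = -1; return -132
verdict: not equivalent; witness: a=1, b=-1, c=-4


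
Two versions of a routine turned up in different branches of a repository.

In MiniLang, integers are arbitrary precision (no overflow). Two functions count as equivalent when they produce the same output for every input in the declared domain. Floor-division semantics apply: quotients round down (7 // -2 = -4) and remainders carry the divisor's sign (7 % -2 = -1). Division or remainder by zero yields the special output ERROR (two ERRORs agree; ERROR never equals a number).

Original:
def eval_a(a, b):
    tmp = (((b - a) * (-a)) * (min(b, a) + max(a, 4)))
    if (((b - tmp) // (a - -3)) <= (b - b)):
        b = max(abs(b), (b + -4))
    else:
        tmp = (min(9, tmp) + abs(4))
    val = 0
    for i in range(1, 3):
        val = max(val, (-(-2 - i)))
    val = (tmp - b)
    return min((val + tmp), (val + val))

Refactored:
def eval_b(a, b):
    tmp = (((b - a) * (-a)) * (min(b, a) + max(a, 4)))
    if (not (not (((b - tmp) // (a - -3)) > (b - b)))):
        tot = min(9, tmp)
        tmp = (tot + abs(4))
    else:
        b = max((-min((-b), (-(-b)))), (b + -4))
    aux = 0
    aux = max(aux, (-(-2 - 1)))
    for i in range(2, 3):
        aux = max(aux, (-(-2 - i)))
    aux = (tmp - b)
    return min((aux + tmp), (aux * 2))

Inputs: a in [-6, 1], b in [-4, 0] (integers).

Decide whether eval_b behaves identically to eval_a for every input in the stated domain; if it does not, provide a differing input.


Changes here: statement counts differ; loop structure differs; constant usage differs; arithmetic usage differs; comparison usage differs; min/max/abs usage differs; boolean connective usage differs; local variable names differ; the full 40-point sweep finds no disagreement.
verdict: equivalent


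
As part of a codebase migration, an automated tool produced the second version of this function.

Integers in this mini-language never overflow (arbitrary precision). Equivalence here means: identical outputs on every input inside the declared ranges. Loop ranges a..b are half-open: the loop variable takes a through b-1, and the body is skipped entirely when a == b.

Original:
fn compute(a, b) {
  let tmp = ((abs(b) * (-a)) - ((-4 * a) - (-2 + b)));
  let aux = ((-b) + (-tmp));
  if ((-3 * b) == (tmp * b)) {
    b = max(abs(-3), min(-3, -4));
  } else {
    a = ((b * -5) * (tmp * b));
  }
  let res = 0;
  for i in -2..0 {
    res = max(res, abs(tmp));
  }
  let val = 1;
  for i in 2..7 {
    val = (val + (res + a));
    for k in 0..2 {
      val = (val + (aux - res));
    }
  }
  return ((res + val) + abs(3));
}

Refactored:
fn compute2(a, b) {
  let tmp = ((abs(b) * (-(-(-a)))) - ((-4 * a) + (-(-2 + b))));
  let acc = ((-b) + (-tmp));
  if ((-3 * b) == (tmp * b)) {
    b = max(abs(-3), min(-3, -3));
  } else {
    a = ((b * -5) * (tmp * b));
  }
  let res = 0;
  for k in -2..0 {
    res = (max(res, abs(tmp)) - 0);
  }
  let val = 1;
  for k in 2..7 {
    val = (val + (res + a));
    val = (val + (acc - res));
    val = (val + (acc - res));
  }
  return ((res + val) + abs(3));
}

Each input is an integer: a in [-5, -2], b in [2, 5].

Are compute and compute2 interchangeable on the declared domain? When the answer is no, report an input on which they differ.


The edit looks behavioral (`-4` became `-3`), but over these ranges it never changes the outcome; all 16 inputs agree.
verdict: equivalent


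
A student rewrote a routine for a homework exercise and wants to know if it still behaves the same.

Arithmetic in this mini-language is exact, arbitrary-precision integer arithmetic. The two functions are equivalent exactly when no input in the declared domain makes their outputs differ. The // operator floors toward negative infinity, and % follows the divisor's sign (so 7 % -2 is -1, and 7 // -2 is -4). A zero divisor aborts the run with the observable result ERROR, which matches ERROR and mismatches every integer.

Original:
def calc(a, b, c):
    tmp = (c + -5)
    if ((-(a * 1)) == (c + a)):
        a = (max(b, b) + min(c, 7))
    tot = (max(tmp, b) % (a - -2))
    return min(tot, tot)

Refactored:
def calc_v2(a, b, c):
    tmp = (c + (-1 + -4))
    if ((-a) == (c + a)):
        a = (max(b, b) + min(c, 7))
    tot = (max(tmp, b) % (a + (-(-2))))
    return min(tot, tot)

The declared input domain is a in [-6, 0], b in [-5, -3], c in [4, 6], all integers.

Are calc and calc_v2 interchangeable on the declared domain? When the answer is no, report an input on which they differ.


The two versions differ — the changes include constant usage differs; and arithmetic usage differs.
One worked example (a=-1, b=-5, c=6) — calc: tmp=1, then ((-(a * 1)) == (c + a)) is false, then tot=0, then returns 0; calc_v2: tmp=1, then ((-a) == (c + a)) is false, then tot=0, then returns 0; agreement on 0.
Across all 63 domain points the two functions coincide.
verdict: equivalent


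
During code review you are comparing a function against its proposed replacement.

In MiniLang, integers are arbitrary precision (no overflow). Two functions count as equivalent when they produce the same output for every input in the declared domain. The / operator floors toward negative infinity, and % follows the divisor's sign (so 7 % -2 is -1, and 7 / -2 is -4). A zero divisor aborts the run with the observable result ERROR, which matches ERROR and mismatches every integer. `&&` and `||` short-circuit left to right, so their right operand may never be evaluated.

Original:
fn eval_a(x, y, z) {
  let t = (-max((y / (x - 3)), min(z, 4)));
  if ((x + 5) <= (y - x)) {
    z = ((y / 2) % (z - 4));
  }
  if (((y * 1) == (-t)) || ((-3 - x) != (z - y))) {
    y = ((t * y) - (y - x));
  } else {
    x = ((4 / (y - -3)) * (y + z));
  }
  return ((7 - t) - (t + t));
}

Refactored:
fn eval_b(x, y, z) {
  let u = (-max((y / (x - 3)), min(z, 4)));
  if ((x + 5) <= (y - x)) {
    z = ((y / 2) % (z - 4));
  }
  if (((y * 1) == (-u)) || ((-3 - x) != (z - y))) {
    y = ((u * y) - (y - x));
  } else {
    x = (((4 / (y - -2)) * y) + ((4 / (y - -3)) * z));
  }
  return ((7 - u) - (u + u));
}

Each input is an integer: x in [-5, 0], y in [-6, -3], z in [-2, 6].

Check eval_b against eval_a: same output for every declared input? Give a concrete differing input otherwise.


The edit looks behavioral (`-3` became `-2`), but over these ranges it never changes the outcome; all 216 inputs agree.
verdict: equivalent


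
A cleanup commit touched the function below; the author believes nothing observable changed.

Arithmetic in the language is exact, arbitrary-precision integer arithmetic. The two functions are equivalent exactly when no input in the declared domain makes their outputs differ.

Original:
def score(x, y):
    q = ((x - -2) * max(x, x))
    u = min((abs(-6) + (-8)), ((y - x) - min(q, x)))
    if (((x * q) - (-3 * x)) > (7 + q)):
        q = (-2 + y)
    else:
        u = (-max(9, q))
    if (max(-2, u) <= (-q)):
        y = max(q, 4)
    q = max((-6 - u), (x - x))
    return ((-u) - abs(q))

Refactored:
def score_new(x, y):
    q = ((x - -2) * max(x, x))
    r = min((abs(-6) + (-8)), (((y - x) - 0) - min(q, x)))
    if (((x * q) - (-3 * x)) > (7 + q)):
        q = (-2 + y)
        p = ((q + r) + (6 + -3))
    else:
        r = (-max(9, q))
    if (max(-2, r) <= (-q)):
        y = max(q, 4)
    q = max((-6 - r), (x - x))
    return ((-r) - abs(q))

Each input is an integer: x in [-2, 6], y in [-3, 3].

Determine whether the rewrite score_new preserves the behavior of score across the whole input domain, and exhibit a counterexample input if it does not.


The two are interchangeable: constant usage differs, local variable names differ, arithmetic usage differs, statement counts differ, and every declared input agrees.
Tracing x=6, y=3: score: q = 48; u = -9; (((x * q) - (-3 * x)) > (7 + q)) -> true; q = 1; (max(-2, u) <= (-q)) -> true; y = 4; q = 3; return 6 | score_new: q = 48; r = -9; (((x * q) - (-3 * x)) > (7 + q)) -> true; q = 1; p = -5; (max(-2, r) <= (-q)) -> true; y = 4; q = 3; return 6 — matching result 6.
An exhaustive pass over the 63 declared inputs shows identical outputs.
verdict: equivalent


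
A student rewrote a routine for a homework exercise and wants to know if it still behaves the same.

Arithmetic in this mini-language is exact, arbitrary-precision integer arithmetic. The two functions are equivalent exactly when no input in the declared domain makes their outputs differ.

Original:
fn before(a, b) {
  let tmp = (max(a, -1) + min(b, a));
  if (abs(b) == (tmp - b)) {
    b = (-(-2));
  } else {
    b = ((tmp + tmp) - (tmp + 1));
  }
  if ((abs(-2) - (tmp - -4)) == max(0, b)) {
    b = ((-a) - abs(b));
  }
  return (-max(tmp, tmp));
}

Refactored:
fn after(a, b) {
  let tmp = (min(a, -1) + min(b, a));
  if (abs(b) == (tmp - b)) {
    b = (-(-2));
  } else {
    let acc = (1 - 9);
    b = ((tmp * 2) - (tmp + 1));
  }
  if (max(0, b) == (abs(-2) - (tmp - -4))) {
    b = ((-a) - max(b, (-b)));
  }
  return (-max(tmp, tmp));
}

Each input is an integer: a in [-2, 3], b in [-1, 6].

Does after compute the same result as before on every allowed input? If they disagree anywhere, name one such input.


The rewrite breaks on a=-2, b=-1, where the results are 3 and 4.
before: tmp = -3; (abs(b) == (tmp - b)) -> false; b = -4; ((abs(-2) - (tmp - -4)) == max(0, b)) -> false; return 3
after: tmp = -4; (abs(b) == (tmp - b)) -> false; acc = -8; b = -5; (max(0, b) == (abs(-2) - (tmp - -4))) -> false; return 4
verdict: not equivalent; witness: a=-2, b=-1


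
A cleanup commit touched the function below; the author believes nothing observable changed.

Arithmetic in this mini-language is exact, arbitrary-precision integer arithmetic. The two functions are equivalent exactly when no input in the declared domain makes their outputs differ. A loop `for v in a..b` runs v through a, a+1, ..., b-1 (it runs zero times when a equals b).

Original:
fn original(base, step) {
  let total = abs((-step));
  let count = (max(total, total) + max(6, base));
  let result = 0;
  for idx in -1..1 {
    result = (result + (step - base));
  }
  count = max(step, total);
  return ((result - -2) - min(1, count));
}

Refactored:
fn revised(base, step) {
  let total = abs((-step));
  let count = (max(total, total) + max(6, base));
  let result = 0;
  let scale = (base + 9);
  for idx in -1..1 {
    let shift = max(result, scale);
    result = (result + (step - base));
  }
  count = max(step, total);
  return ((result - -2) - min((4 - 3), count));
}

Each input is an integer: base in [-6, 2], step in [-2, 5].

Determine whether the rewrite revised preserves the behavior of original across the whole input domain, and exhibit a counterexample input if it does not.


Side by side, the visible changes include: arithmetic usage differs, and local variable names differ, and min/max/abs usage differs, and constant usage differs, and statement counts differ.
One worked example (base=-3, step=-2) — original: total becomes 2; next count becomes 8; next result becomes 0; next at idx=-1:; next result becomes 1; next at idx=0:; next result becomes 2; next count becomes 2; next final value 3; revised: total becomes 2; next count becomes 8; next result becomes 0; next scale becomes 6; next at idx=-1:; next shift becomes 6; next result becomes 1; next at idx=0:; next shift becomes 6; next result becomes 2; next count becomes 2; next final value 3; agreement on 3.
Across all 72 domain points the two functions coincide.
verdict: equivalent


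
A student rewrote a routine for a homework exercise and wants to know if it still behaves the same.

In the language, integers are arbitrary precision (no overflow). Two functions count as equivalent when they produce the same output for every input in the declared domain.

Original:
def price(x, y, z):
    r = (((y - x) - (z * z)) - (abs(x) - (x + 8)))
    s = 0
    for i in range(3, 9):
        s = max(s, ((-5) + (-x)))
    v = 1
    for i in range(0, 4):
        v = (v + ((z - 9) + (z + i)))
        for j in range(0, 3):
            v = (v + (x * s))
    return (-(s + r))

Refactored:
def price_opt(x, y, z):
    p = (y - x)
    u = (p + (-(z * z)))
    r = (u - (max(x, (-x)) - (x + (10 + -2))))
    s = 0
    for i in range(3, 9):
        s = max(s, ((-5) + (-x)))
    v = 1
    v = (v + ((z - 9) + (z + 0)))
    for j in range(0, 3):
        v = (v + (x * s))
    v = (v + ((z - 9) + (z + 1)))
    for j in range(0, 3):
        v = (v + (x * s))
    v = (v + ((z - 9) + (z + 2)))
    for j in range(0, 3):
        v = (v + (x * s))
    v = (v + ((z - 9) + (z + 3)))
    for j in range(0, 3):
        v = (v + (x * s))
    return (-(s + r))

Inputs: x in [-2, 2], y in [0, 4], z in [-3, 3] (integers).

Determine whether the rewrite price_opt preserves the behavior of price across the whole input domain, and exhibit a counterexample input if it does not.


Comparing the listings, the differences include: loop structure differs; also statement counts differ; also local variable names differ; also constant usage differs; also arithmetic usage differs; also min/max/abs usage differs.
Spot check at x=2, y=2, z=-1 — price: r = 7; s = 0; [i=3]; s = 0; [i=4]; s = 0; [i=5]; s = 0; [i=6]; s = 0; [i=7]; s = 0; [i=8]; s = 0; v = 1; [i=0]; v = -10; [j=0]; v = -10; [j=1]; v = -10; [j=2]; v = -10; [i=1]; v = -20; [j=0]; v = -20; [j=1]; v = -20; [j=2]; v = -20; [i=2]; v = -29; [j=0]; v = -29; [j=1]; v = -29; [j=2]; v = -29; [i=3]; v = -37; [j=0]; v = -37; [j=1]; v = -37; [j=2]; v = -37; return -7. price_opt: p = 0; u = -1; r = 7; s = 0; [i=3]; s = 0; [i=4]; s = 0; [i=5]; s = 0; [i=6]; s = 0; [i=7]; s = 0; [i=8]; s = 0; v = 1; v = -10; [j=0]; v = -10; [j=1]; v = -10; [j=2]; v = -10; v = -20; [j=0]; v = -20; [j=1]; v = -20; [j=2]; v = -20; v = -29; [j=0]; v = -29; [j=1]; v = -29; [j=2]; v = -29; v = -37; [j=0]; v = -37; [j=1]; v = -37; [j=2]; v = -37; return -7. Both give -7.
Checked all 175 inputs in the declared domain: the outputs agree on every one.
verdict: equivalent


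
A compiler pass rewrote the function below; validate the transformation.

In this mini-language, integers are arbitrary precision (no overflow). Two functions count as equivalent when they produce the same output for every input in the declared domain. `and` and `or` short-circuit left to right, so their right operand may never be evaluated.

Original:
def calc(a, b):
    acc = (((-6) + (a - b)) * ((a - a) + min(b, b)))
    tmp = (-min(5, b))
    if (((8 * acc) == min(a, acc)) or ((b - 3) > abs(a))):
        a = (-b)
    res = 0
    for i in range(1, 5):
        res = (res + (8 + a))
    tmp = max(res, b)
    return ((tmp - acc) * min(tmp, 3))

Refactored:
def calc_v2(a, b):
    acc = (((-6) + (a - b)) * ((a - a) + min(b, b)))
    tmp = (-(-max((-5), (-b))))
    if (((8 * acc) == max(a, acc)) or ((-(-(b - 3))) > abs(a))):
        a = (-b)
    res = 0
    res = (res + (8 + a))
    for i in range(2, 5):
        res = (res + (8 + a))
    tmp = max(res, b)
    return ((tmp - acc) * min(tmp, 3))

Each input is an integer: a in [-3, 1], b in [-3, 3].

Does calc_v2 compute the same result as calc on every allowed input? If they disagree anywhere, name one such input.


Take a=-3, b=0.
calc: acc=0, then tmp=0, then (((8 * acc) == min(a, acc)) or ((b - 3) > abs(a))) is false, then res=0, then (i=1), then res=5, then (i=2), then res=10, then (i=3), then res=15, then (i=4), then res=20, then tmp=20, then returns 60
calc_v2: acc=0, then tmp=0, then (((8 * acc) == max(a, acc)) or ((-(-(b - 3))) > abs(a))) is true, then a=0, then res=0, then res=8, then (i=2), then res=16, then (i=3), then res=24, then (i=4), then res=32, then tmp=32, then returns 96
60 != 96, so the rewrite changes behavior.
verdict: not equivalent; witness: a=-3, b=0


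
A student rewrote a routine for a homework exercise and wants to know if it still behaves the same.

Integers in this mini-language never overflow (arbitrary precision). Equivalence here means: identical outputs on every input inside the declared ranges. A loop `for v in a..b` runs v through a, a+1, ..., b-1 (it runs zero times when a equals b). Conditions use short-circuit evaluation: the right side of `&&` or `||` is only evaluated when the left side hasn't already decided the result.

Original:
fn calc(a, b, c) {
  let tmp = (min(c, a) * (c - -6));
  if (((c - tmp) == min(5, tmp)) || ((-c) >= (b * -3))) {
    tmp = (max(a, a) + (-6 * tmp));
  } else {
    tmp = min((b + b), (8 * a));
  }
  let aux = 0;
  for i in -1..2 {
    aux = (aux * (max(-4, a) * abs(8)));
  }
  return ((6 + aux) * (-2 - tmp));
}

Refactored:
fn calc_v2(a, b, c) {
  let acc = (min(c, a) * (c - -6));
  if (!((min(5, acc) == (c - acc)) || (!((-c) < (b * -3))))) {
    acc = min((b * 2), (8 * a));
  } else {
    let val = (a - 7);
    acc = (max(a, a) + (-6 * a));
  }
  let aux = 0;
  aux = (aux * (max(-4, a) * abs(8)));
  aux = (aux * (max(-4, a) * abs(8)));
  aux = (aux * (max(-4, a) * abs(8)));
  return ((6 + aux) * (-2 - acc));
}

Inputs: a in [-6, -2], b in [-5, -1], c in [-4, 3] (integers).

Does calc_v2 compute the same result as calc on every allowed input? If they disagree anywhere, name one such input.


Run the pair on a=-6, b=-1, c=-4.
calc: tmp := -12 | (((c - tmp) == min(5, tmp)) || ((-c) >= (b * -3))): true | tmp := 66 | aux := 0 | iter i=-1: | aux := 0 | iter i=0: | aux := 0 | iter i=1: | aux := 0 | result -408
calc_v2: acc := -12 | (!((min(5, acc) == (c - acc)) || (!((-c) < (b * -3))))): false | val := -13 | acc := 30 | aux := 0 | aux := 0 | aux := 0 | aux := 0 | result -192
-408 and -192 differ, so these are not the same function on this domain.
verdict: not equivalent; witness: a=-6, b=-1, c=-4


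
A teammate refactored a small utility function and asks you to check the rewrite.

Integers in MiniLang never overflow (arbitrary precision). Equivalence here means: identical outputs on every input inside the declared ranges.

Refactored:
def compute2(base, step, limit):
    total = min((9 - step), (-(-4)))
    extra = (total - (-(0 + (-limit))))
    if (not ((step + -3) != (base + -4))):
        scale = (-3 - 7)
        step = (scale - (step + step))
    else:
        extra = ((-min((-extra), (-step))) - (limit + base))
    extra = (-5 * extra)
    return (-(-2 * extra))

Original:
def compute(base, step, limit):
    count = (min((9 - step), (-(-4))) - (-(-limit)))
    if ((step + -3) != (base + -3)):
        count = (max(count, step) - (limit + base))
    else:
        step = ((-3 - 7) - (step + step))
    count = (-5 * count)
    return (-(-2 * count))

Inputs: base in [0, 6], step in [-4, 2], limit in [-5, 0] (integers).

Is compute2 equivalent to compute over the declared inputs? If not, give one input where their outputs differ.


Input base=0, step=-1, limit=-5: -140 from compute versus -90 from compute2.
verdict: not equivalent; witness: base=0, step=-1, limit=-5


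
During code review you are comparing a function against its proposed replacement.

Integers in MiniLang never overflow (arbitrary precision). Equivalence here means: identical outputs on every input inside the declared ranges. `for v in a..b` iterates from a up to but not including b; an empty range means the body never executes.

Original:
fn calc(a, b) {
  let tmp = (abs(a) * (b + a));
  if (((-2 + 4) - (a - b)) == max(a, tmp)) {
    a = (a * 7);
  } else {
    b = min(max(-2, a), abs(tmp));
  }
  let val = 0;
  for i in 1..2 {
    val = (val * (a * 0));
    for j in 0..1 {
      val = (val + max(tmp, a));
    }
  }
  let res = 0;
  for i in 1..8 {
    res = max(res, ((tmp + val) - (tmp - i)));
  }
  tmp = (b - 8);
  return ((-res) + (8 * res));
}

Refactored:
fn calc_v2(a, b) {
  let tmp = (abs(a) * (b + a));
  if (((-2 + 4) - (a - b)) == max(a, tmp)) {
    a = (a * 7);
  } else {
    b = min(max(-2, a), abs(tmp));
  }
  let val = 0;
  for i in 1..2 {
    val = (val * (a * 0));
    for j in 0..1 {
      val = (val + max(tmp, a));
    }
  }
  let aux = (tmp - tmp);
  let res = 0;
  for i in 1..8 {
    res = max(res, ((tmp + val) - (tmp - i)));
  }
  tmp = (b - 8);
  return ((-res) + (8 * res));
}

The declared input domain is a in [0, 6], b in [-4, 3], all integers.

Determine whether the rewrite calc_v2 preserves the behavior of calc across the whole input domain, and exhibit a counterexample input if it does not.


Behavior is preserved: although arithmetic usage differs; also statement counts differ; also local variable names differ, the outputs never diverge.
As a probe, take a=4, b=-3: calc runs tmp becomes 4; next (((-2 + 4) - (a - b)) == max(a, tmp)) evaluates to false; next b becomes 4; next val becomes 0; next at i=1:; next val becomes 0; next at j=0:; next val becomes 4; next res becomes 0; next at i=1:; next res becomes 5; next at i=2:; next res becomes 6; next at i=3:; next res becomes 7; next at i=4:; next res becomes 8; next at i=5:; next res becomes 9; next at i=6:; next res becomes 10; next at i=7:; next res becomes 11; next tmp becomes -4; next final value 77; calc_v2 runs tmp becomes 4; next (((-2 + 4) - (a - b)) == max(a, tmp)) evaluates to false; next b becomes 4; next val becomes 0; next at i=1:; next val becomes 0; next at j=0:; next val becomes 4; next aux becomes 0; next res becomes 0; next at i=1:; next res becomes 5; next at i=2:; next res becomes 6; next at i=3:; next res becomes 7; next at i=4:; next res becomes 8; next at i=5:; next res becomes 9; next at i=6:; next res becomes 10; next at i=7:; next res becomes 11; next tmp becomes -4; next final value 77; both end at 77.
Checked all 56 inputs in the declared domain: the outputs agree on every one.
verdict: equivalent


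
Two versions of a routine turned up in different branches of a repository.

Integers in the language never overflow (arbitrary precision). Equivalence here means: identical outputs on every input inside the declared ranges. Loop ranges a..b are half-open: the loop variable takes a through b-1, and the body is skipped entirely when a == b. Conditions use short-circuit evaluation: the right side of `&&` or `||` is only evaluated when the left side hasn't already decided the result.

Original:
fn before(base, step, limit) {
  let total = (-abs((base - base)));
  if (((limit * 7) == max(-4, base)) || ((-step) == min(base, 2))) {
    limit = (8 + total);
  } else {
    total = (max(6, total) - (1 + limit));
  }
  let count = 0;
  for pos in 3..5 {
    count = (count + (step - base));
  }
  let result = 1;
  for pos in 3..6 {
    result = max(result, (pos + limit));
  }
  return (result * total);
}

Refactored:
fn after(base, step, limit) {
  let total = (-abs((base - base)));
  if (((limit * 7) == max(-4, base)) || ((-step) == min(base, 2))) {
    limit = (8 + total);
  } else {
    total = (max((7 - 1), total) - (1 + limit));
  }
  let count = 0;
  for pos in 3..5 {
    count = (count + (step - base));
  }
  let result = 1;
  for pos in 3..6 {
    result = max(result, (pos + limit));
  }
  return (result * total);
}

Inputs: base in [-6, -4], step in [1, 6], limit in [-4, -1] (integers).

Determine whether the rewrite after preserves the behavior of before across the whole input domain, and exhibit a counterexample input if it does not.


This is a faithful refactor — constant usage differs; also arithmetic usage differs, but the computed results match everywhere.
One worked example (base=-4, step=3, limit=-1) — before: total=0, then (((limit * 7) == max(-4, base)) || ((-step) == min(base, 2))) is false, then total=6, then count=0, then (pos=3), then count=7, then (pos=4), then count=14, then result=1, then (pos=3), then result=2, then (pos=4), then result=3, then (pos=5), then result=4, then returns 24; after: total=0, then (((limit * 7) == max(-4, base)) || ((-step) == min(base, 2))) is false, then total=6, then count=0, then (pos=3), then count=7, then (pos=4), then count=14, then result=1, then (pos=3), then result=2, then (pos=4), then result=3, then (pos=5), then result=4, then returns 24; agreement on 24.
Across all 72 domain points the two functions coincide.
verdict: equivalent
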